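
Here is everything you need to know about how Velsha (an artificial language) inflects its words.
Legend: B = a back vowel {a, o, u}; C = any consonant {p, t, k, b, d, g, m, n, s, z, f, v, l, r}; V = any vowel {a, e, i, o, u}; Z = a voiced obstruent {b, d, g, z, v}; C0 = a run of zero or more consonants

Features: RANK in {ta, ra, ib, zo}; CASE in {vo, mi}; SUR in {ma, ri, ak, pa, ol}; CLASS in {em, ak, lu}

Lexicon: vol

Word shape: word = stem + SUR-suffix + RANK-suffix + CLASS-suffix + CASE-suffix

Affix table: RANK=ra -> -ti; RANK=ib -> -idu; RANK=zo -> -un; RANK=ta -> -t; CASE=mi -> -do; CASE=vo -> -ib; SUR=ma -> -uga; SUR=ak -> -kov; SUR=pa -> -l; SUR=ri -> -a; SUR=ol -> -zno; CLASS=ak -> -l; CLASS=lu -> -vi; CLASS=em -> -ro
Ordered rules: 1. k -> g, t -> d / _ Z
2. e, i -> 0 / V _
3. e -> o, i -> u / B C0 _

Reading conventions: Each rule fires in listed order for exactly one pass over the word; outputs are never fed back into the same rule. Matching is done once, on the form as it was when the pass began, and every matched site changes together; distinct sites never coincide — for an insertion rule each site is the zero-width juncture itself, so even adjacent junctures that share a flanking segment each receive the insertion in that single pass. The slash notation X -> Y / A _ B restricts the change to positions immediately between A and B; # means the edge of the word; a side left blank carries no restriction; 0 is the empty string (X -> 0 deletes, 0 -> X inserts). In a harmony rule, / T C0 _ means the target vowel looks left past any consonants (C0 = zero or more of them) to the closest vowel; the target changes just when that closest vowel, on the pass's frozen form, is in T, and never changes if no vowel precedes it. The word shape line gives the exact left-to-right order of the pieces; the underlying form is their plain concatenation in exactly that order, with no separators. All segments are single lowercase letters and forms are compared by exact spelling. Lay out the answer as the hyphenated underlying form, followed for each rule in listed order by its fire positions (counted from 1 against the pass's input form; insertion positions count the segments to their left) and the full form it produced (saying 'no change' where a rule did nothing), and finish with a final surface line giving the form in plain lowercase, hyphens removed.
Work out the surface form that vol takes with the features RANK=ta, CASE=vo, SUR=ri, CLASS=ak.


underlying: vol-a-t-l-ib
1. k -> g, t -> d / _ Z: no change
2. e, i -> 0 / V _: no change
3. e -> o, i -> u / B C0 _: fires at position(s) 7: volatlub
surface: volatlub


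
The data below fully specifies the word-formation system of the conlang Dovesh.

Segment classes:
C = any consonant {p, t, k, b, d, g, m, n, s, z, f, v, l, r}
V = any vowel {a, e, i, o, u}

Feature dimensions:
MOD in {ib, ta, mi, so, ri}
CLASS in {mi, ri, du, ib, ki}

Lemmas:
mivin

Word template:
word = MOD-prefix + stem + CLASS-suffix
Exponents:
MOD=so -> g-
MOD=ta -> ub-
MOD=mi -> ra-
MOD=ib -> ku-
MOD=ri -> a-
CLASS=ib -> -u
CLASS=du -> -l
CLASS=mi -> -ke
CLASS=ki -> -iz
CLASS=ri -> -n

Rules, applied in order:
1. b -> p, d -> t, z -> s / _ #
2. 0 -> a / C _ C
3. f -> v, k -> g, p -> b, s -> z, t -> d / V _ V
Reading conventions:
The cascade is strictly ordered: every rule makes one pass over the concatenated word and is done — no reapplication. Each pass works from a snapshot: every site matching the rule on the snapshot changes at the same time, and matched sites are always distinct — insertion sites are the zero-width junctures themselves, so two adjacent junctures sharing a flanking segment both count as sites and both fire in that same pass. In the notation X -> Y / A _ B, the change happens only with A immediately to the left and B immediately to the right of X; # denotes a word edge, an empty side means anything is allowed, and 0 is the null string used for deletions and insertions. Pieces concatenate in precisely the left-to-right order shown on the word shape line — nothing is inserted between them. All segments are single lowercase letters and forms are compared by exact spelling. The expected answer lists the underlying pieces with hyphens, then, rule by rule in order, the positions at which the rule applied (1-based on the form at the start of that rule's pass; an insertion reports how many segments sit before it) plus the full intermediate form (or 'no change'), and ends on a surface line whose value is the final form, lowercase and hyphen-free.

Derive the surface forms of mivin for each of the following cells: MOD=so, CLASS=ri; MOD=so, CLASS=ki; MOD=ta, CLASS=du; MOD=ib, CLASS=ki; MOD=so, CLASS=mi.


cell MOD=so, CLASS=ri:
underlying: g-mivin-n
1. b -> p, d -> t, z -> s / _ #: no change
2. 0 -> a / C _ C: inserts after position(s) 1, 6: gamivinan
3. f -> v, k -> g, p -> b, s -> z, t -> d / V _ V: no change
surface: gamivinan

cell MOD=so, CLASS=ki:
underlying: g-mivin-iz
1. b -> p, d -> t, z -> s / _ #: fires at position(s) 8: gmivinis
2. 0 -> a / C _ C: inserts after position(s) 1: gamivinis
3. f -> v, k -> g, p -> b, s -> z, t -> d / V _ V: no change
surface: gamivinis

cell MOD=ta, CLASS=du:
underlying: ub-mivin-l
1. b -> p, d -> t, z -> s / _ #: no change
2. 0 -> a / C _ C: inserts after position(s) 2, 7: ubamivinal
3. f -> v, k -> g, p -> b, s -> z, t -> d / V _ V: no change
surface: ubamivinal

cell MOD=ib, CLASS=ki:
underlying: ku-mivin-iz
1. b -> p, d -> t, z -> s / _ #: fires at position(s) 9: kumivinis
2. 0 -> a / C _ C: no change
3. f -> v, k -> g, p -> b, s -> z, t -> d / V _ V: no change
surface: kumivinis

cell MOD=so, CLASS=mi:
underlying: g-mivin-ke
1. b -> p, d -> t, z -> s / _ #: no change
2. 0 -> a / C _ C: inserts after position(s) 1, 6: gamivinake
3. f -> v, k -> g, p -> b, s -> z, t -> d / V _ V: fires at position(s) 9: gamivinage
surface: gamivinage


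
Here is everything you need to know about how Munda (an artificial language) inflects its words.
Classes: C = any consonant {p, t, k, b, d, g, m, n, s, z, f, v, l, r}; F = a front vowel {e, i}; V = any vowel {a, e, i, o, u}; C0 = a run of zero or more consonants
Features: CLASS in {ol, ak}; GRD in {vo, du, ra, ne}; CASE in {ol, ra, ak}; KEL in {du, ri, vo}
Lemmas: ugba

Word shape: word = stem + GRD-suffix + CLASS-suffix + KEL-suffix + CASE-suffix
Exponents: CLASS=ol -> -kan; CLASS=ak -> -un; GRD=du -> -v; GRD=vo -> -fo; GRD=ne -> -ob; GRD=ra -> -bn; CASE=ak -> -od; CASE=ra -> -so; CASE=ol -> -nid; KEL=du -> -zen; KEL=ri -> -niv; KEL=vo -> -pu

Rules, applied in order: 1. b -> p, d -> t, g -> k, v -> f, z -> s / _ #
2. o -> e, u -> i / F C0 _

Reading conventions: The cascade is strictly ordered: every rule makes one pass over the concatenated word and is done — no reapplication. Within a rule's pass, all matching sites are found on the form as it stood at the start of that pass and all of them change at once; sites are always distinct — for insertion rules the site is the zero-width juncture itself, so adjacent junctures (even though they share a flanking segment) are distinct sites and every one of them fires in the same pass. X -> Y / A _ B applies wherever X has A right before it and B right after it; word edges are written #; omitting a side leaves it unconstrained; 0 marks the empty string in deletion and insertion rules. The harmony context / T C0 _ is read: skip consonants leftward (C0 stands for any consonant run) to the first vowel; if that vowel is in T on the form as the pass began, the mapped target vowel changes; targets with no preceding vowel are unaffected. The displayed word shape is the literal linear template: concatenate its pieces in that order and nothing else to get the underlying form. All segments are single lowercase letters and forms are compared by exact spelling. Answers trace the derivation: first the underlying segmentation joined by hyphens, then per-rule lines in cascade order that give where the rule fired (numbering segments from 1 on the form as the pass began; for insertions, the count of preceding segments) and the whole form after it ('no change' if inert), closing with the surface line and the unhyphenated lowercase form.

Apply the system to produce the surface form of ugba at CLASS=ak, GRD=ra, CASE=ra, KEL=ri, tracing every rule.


underlying: ugba-bn-un-niv-so
1. b -> p, d -> t, g -> k, v -> f, z -> s / _ #: no change
2. o -> e, u -> i / F C0 _: fires at position(s) 13: ugbabnunnivse
surface: ugbabnunnivse


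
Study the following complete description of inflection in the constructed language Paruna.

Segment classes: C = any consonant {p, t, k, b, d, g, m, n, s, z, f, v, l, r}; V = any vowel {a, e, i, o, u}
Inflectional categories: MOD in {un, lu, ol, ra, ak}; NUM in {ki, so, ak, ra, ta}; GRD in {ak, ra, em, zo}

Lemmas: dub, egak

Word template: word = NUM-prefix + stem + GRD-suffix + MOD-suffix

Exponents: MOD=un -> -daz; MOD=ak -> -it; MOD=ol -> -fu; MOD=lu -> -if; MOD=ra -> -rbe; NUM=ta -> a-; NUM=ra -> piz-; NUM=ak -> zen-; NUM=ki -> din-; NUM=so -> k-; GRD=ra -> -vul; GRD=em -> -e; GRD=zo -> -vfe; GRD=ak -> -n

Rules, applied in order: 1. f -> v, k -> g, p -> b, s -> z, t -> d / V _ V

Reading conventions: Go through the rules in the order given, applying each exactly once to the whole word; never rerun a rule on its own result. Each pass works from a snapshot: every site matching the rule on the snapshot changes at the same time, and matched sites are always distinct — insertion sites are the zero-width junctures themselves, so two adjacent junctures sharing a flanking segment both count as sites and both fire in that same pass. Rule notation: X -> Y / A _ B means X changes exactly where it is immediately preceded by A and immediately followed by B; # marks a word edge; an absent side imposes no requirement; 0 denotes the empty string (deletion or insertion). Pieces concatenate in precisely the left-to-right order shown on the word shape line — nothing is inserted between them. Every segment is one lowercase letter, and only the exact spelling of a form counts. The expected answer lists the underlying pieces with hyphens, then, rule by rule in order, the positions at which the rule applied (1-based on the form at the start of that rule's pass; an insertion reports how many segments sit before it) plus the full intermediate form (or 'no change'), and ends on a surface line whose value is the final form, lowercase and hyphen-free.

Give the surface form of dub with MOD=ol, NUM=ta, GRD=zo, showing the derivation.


underlying: a-dub-vfe-fu
1. f -> v, k -> g, p -> b, s -> z, t -> d / V _ V: fires at position(s) 8: adubvfevu
surface: adubvfevu


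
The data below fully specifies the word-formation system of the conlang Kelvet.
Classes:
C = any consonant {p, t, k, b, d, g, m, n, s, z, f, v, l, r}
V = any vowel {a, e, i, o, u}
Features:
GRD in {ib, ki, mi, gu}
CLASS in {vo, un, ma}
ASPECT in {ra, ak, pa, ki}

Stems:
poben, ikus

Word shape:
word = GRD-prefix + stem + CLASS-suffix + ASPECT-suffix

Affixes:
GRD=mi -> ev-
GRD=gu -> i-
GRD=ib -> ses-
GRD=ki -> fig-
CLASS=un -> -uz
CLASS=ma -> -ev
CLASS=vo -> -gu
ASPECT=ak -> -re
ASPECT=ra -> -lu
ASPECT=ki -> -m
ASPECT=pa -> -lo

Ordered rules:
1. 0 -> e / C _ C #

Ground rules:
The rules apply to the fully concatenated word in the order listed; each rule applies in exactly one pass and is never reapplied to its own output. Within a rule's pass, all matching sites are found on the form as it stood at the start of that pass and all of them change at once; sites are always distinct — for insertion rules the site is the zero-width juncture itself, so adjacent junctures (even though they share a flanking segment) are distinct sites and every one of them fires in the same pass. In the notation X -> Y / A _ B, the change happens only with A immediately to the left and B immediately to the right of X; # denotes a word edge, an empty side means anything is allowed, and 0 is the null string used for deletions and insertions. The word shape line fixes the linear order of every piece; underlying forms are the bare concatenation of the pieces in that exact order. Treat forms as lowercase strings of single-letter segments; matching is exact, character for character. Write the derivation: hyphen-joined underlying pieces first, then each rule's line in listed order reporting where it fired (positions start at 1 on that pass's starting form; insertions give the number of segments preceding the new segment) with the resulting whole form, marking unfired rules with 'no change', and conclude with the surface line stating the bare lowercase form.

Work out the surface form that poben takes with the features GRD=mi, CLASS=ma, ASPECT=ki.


underlying: ev-poben-ev-m
1. 0 -> e / C _ C #: inserts after position(s) 9: evpobenevem
surface: evpobenevem


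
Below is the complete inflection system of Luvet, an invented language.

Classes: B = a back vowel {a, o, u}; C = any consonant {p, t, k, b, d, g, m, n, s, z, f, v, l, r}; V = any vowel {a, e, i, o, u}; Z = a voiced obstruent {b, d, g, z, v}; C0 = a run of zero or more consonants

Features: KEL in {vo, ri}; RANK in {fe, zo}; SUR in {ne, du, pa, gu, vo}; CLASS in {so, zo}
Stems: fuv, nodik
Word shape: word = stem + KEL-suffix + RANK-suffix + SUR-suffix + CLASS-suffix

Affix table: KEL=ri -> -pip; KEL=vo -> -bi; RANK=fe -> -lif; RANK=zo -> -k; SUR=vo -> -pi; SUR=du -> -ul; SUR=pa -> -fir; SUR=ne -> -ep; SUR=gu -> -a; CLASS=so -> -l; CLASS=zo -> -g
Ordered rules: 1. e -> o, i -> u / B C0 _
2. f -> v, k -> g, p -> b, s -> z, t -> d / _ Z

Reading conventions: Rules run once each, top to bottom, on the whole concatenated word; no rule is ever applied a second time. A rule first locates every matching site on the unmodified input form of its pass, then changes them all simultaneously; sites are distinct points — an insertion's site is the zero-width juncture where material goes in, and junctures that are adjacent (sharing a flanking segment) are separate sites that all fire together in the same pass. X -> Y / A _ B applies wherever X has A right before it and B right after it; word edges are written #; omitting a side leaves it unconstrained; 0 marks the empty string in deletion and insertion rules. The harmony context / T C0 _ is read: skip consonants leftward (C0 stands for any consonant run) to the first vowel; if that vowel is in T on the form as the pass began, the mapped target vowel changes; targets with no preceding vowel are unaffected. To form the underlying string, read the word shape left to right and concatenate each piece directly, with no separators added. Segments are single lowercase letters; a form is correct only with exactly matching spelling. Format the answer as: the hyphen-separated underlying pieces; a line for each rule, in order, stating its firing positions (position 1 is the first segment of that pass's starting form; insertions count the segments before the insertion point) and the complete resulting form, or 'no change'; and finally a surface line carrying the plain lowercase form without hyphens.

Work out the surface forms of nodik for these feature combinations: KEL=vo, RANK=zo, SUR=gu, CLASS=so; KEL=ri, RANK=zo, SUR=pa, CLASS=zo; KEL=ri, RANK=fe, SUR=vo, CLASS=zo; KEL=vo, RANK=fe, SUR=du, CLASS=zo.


cell KEL=vo, RANK=zo, SUR=gu, CLASS=so:
underlying: nodik-bi-k-a-l
1. e -> o, i -> u / B C0 _: fires at position(s) 4: nodukbikal
2. f -> v, k -> g, p -> b, s -> z, t -> d / _ Z: fires at position(s) 5: nodugbikal
surface: nodugbikal

cell KEL=ri, RANK=zo, SUR=pa, CLASS=zo:
underlying: nodik-pip-k-fir-g
1. e -> o, i -> u / B C0 _: fires at position(s) 4: nodukpipkfirg
2. f -> v, k -> g, p -> b, s -> z, t -> d / _ Z: no change
surface: nodukpipkfirg

cell KEL=ri, RANK=fe, SUR=vo, CLASS=zo:
underlying: nodik-pip-lif-pi-g
1. e -> o, i -> u / B C0 _: fires at position(s) 4: nodukpiplifpig
2. f -> v, k -> g, p -> b, s -> z, t -> d / _ Z: no change
surface: nodukpiplifpig

cell KEL=vo, RANK=fe, SUR=du, CLASS=zo:
underlying: nodik-bi-lif-ul-g
1. e -> o, i -> u / B C0 _: fires at position(s) 4: nodukbilifulg
2. f -> v, k -> g, p -> b, s -> z, t -> d / _ Z: fires at position(s) 5: nodugbilifulg
surface: nodugbilifulg


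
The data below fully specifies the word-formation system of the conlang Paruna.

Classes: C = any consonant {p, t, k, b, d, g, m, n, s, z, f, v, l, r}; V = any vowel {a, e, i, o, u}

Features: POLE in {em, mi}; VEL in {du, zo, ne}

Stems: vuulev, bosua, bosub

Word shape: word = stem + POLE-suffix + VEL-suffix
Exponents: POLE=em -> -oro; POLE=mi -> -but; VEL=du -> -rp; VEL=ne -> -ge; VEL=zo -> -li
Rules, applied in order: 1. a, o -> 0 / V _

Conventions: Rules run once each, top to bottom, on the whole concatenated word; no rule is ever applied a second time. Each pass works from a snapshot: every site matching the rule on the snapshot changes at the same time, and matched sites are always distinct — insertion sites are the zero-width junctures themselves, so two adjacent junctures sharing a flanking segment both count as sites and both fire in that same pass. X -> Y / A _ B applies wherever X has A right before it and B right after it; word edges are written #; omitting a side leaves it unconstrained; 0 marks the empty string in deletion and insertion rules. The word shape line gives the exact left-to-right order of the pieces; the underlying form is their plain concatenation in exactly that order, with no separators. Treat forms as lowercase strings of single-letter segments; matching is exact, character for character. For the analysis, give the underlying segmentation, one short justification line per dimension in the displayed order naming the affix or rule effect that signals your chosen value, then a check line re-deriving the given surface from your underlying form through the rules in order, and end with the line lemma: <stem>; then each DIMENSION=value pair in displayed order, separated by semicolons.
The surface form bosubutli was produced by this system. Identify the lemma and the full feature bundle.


underlying: bosua-but-li
POLE=mi - signalled by the affix -but
VEL=zo - signalled by the affix -li
check: bosuabutli -> bosubutli
lemma: bosua; POLE=mi; VEL=zo


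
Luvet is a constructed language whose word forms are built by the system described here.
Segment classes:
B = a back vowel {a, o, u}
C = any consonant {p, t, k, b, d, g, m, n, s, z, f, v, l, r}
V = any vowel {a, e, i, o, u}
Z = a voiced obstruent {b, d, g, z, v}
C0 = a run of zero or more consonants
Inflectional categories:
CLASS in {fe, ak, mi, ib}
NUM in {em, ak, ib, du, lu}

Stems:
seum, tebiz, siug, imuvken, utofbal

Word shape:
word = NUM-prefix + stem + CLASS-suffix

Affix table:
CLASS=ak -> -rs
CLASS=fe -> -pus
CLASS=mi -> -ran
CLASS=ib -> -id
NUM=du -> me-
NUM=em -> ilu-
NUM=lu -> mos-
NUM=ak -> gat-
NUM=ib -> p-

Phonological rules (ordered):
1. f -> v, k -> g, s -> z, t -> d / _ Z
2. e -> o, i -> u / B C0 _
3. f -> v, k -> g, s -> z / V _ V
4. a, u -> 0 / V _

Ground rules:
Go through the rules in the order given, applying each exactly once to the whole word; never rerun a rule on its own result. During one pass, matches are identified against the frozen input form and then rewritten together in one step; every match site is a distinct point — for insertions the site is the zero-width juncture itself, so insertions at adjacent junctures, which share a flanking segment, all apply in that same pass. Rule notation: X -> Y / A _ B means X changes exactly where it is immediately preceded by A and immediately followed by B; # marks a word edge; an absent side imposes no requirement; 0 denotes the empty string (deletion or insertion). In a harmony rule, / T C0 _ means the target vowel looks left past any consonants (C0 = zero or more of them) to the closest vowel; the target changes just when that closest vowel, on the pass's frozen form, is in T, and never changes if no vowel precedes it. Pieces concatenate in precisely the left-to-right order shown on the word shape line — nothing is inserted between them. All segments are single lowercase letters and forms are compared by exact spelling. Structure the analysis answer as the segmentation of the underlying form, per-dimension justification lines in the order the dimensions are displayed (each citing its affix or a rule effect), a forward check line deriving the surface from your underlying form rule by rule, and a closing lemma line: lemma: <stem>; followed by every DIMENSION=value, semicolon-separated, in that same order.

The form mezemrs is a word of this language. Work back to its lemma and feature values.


underlying: me-seum-rs
CLASS=ak - signalled by the affix -rs
NUM=du - signalled by the affix me-
check: meseumrs -> meseumrs -> meseumrs -> mezeumrs -> mezemrs
lemma: seum; CLASS=ak; NUM=du


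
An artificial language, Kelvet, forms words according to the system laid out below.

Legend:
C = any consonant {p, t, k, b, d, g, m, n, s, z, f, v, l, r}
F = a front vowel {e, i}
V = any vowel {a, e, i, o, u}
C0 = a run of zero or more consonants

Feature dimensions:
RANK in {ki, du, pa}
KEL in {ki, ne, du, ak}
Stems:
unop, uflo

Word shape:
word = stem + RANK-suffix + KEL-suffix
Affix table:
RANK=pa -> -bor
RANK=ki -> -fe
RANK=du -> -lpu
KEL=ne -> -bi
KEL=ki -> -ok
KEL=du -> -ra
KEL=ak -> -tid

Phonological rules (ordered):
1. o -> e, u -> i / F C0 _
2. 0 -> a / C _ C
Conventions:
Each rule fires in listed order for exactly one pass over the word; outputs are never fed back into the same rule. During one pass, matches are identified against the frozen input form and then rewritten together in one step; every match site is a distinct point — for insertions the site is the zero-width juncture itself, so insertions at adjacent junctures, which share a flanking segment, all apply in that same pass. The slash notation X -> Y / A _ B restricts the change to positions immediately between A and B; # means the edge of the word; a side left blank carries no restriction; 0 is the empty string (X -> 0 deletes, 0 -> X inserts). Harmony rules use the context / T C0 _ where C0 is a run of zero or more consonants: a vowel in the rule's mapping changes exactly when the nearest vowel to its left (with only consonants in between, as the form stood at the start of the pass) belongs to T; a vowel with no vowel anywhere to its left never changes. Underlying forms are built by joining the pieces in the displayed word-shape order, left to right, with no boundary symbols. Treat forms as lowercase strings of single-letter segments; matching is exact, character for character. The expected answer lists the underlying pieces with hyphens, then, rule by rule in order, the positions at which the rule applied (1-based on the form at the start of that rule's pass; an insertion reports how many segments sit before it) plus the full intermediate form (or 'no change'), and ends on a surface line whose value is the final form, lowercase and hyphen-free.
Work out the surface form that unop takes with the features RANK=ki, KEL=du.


underlying: unop-fe-ra
1. o -> e, u -> i / F C0 _: no change
2. 0 -> a / C _ C: inserts after position(s) 4: unopafera
surface: unopafera


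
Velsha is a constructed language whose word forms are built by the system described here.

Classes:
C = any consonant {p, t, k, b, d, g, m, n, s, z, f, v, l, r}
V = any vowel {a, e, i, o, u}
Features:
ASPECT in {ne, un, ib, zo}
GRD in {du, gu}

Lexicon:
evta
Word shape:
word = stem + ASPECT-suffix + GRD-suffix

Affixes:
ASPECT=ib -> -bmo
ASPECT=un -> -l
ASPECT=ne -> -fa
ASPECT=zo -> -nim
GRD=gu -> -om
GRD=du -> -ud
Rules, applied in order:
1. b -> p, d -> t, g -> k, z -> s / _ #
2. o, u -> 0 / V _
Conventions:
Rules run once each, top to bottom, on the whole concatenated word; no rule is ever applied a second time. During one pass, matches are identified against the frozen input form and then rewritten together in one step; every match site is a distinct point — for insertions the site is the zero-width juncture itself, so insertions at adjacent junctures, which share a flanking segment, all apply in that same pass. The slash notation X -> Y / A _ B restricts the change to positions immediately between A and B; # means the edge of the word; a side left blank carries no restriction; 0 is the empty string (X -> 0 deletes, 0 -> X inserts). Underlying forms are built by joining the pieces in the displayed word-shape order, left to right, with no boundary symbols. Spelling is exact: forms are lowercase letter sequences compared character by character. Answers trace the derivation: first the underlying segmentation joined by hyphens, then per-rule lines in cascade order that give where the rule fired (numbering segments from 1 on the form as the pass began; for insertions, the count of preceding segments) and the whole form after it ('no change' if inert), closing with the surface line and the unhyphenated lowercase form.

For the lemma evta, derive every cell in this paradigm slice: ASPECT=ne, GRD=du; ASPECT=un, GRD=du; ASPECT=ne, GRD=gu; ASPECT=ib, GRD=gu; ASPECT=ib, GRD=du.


cell ASPECT=ne, GRD=du:
underlying: evta-fa-ud
1. b -> p, d -> t, g -> k, z -> s / _ #: fires at position(s) 8: evtafaut
2. o, u -> 0 / V _: fires at position(s) 7: evtafat
surface: evtafat

cell ASPECT=un, GRD=du:
underlying: evta-l-ud
1. b -> p, d -> t, g -> k, z -> s / _ #: fires at position(s) 7: evtalut
2. o, u -> 0 / V _: no change
surface: evtalut

cell ASPECT=ne, GRD=gu:
underlying: evta-fa-om
1. b -> p, d -> t, g -> k, z -> s / _ #: no change
2. o, u -> 0 / V _: fires at position(s) 7: evtafam
surface: evtafam

cell ASPECT=ib, GRD=gu:
underlying: evta-bmo-om
1. b -> p, d -> t, g -> k, z -> s / _ #: no change
2. o, u -> 0 / V _: fires at position(s) 8: evtabmom
surface: evtabmom

cell ASPECT=ib, GRD=du:
underlying: evta-bmo-ud
1. b -> p, d -> t, g -> k, z -> s / _ #: fires at position(s) 9: evtabmout
2. o, u -> 0 / V _: fires at position(s) 8: evtabmot
surface: evtabmot


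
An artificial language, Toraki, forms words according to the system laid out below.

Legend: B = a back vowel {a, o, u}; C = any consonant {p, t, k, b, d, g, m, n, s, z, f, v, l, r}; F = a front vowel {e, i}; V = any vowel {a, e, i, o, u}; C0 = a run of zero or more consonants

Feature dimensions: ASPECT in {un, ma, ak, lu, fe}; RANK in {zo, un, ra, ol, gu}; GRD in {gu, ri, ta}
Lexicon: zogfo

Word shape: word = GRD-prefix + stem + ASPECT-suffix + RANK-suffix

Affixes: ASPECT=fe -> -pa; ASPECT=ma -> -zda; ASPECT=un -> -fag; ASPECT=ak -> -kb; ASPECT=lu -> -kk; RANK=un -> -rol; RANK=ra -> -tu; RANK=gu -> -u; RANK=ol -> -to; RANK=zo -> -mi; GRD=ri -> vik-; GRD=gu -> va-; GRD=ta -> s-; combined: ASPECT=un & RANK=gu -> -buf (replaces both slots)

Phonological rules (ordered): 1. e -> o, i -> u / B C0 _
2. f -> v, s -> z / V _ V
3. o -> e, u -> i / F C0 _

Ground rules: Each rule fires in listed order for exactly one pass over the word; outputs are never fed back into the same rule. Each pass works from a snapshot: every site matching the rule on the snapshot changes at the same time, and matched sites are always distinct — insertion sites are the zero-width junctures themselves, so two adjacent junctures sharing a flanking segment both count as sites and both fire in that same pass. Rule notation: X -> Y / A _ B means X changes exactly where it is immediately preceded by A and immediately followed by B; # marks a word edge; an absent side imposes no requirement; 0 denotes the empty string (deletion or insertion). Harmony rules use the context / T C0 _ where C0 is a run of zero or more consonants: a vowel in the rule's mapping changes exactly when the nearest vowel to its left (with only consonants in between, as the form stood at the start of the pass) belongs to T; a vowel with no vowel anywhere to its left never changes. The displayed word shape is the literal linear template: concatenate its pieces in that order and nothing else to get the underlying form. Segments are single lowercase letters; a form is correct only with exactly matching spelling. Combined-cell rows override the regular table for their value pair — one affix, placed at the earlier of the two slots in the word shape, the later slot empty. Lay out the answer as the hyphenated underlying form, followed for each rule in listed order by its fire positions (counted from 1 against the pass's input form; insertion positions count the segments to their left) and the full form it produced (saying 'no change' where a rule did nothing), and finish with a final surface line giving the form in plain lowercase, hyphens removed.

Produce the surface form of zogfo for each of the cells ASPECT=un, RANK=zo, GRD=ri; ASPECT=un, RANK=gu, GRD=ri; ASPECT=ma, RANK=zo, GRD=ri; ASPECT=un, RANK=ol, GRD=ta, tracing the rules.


cell ASPECT=un, RANK=zo, GRD=ri:
underlying: vik-zogfo-fag-mi
1. e -> o, i -> u / B C0 _: fires at position(s) 13: vikzogfofagmu
2. f -> v, s -> z / V _ V: fires at position(s) 9: vikzogfovagmu
3. o -> e, u -> i / F C0 _: fires at position(s) 5: vikzegfovagmu
surface: vikzegfovagmu

cell ASPECT=un, RANK=gu, GRD=ri:
underlying: vik-zogfo-buf
1. e -> o, i -> u / B C0 _: no change
2. f -> v, s -> z / V _ V: no change
3. o -> e, u -> i / F C0 _: fires at position(s) 5: vikzegfobuf
surface: vikzegfobuf

cell ASPECT=ma, RANK=zo, GRD=ri:
underlying: vik-zogfo-zda-mi
1. e -> o, i -> u / B C0 _: fires at position(s) 13: vikzogfozdamu
2. f -> v, s -> z / V _ V: no change
3. o -> e, u -> i / F C0 _: fires at position(s) 5: vikzegfozdamu
surface: vikzegfozdamu

cell ASPECT=un, RANK=ol, GRD=ta:
underlying: s-zogfo-fag-to
1. e -> o, i -> u / B C0 _: no change
2. f -> v, s -> z / V _ V: fires at position(s) 7: szogfovagto
3. o -> e, u -> i / F C0 _: no change
surface: szogfovagto


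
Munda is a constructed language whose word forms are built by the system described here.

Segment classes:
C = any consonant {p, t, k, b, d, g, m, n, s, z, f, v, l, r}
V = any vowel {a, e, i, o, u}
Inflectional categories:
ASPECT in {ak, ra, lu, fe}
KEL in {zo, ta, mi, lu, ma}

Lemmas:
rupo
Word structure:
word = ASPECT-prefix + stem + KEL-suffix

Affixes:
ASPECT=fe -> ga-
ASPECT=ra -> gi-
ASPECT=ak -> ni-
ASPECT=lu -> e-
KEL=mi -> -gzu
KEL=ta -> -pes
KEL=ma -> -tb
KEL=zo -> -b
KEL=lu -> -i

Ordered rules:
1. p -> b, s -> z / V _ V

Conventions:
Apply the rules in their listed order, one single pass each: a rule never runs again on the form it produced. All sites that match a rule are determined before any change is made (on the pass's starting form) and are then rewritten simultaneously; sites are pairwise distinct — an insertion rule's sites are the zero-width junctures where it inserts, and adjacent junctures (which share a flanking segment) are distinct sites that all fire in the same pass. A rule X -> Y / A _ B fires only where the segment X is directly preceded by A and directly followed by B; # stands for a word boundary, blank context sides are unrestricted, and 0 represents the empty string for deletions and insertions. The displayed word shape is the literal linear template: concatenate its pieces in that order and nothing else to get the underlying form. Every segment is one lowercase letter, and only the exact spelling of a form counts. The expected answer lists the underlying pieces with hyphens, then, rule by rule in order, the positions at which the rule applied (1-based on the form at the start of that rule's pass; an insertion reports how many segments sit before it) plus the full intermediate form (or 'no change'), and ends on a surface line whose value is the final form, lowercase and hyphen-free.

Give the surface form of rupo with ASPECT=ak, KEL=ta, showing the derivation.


underlying: ni-rupo-pes
1. p -> b, s -> z / V _ V: fires at position(s) 5, 7: nirubobes
surface: nirubobes


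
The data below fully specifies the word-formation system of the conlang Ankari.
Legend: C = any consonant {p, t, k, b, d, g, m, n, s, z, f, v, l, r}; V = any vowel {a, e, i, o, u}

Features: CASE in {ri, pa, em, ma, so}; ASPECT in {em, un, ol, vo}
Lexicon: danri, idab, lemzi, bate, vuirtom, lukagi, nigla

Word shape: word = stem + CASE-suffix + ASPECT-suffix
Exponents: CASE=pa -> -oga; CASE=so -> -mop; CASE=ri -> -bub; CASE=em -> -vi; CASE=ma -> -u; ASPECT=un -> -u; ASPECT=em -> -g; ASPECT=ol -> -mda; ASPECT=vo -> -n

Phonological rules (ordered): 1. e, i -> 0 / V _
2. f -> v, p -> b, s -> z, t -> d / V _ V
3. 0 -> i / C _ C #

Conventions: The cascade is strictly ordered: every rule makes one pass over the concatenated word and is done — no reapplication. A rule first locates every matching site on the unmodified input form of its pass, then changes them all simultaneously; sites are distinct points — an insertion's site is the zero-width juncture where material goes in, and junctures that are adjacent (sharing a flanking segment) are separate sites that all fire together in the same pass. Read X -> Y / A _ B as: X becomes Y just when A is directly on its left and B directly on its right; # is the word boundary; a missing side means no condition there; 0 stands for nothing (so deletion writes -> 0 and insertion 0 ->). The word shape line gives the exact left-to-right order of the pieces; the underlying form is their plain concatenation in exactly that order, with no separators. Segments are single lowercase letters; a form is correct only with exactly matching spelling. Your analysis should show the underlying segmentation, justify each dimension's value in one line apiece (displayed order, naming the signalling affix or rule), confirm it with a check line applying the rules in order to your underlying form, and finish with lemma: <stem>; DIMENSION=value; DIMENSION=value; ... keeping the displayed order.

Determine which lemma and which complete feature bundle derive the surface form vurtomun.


underlying: vuirtom-u-n
CASE=ma - signalled by the affix -u
ASPECT=vo - signalled by the affix -n
check: vuirtomun -> vurtomun -> vurtomun -> vurtomun
lemma: vuirtom; CASE=ma; ASPECT=vo


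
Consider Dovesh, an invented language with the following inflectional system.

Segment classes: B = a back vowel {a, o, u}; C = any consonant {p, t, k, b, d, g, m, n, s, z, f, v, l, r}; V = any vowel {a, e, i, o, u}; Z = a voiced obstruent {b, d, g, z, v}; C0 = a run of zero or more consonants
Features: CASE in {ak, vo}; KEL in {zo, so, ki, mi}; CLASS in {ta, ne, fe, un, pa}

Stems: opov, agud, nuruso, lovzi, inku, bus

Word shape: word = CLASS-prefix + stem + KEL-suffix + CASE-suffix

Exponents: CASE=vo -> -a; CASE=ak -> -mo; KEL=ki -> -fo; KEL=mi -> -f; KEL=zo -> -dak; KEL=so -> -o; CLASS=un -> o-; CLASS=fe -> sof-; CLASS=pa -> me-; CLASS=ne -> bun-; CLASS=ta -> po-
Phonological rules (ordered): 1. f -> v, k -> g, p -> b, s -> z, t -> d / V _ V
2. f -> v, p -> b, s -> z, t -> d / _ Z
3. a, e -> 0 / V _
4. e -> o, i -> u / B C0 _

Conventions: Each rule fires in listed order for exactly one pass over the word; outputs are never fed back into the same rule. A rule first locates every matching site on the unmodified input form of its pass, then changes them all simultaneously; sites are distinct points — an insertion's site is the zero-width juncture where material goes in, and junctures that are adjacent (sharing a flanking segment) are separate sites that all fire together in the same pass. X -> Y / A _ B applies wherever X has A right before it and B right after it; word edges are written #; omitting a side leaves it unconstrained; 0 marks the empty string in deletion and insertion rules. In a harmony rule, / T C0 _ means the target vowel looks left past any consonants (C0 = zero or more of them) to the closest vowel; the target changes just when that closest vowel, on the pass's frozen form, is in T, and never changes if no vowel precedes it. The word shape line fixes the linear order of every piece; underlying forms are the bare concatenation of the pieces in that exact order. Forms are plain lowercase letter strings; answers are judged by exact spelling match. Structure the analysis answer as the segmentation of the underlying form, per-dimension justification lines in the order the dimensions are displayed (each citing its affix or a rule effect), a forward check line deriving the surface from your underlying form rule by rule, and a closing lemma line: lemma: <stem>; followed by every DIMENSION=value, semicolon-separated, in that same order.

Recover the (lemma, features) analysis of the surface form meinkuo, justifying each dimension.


underlying: me-inku-o-a
CASE=vo - signalled by the affix -a
KEL=so - signalled by the affix -o
CLASS=pa - signalled by the affix me-
check: meinkuoa -> meinkuoa -> meinkuoa -> meinkuo -> meinkuo
lemma: inku; CASE=vo; KEL=so; CLASS=pa


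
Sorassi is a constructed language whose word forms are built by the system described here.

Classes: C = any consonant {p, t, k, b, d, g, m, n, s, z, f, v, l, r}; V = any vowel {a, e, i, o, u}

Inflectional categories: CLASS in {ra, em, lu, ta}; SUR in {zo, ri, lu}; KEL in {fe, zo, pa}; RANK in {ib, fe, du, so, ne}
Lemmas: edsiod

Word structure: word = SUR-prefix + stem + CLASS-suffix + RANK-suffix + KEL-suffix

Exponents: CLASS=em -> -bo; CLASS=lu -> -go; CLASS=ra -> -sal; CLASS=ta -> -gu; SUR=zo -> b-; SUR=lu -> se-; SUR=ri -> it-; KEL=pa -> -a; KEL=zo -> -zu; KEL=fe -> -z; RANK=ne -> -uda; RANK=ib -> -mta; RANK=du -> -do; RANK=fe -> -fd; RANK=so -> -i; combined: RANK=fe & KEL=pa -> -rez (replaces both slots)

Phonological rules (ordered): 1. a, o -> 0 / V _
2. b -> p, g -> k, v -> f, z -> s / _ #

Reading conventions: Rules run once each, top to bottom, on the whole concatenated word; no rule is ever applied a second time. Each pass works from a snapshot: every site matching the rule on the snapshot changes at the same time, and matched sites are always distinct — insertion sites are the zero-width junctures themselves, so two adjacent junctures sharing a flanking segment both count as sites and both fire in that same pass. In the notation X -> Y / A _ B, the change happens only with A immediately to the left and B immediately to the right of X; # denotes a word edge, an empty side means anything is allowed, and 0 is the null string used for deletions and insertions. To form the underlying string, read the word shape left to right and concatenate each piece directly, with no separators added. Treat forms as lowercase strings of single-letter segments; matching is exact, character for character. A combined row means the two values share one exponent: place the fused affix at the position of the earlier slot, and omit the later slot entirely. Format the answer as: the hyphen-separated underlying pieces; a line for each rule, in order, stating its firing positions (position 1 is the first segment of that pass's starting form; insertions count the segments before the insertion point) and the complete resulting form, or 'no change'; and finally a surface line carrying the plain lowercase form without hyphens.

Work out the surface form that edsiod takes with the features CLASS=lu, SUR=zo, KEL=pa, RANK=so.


underlying: b-edsiod-go-i-a
1. a, o -> 0 / V _: fires at position(s) 6, 11: bedsidgoi
2. b -> p, g -> k, v -> f, z -> s / _ #: no change
surface: bedsidgoi


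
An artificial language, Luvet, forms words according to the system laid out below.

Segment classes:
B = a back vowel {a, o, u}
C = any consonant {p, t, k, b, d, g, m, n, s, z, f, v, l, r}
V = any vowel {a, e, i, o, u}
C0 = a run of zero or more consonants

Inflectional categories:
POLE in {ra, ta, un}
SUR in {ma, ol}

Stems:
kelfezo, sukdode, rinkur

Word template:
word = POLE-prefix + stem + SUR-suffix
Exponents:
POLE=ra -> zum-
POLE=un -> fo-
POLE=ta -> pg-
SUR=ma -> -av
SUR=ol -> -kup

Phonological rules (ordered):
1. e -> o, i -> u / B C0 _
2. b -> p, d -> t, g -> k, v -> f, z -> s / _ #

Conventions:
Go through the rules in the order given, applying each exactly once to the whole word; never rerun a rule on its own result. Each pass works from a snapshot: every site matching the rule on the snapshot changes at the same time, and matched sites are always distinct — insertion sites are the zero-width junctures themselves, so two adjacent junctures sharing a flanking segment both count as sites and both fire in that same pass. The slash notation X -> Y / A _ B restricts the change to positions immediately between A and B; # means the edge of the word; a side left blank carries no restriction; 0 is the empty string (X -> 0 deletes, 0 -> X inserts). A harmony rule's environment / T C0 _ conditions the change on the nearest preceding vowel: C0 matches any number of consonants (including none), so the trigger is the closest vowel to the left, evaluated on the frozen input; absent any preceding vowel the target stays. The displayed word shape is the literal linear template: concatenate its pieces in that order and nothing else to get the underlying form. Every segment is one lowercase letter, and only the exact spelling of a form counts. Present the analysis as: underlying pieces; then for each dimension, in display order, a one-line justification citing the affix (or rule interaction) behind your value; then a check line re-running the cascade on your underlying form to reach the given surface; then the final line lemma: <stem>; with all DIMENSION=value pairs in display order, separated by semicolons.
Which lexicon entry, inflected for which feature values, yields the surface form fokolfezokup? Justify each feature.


underlying: fo-kelfezo-kup
POLE=un - signalled by the affix fo-
SUR=ol - signalled by the affix -kup
check: fokelfezokup -> fokolfezokup -> fokolfezokup
lemma: kelfezo; POLE=un; SUR=ol
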